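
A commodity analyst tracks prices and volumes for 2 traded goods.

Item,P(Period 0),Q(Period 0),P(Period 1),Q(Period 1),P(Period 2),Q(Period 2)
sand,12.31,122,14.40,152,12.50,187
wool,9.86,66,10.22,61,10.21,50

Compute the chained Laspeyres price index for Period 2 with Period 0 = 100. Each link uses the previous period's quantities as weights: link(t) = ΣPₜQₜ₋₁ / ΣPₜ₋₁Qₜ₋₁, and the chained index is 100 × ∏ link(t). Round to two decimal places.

101.33

Link Period 0→Period 1:
ΣP(Period 1)Q(Period 0) = 14.40×122 + 10.22×66 = 1756.8 + 674.52 = 2431.32
ΣP(Period 0)Q(Period 0) = 12.31×122 + 9.86×66 = 1501.82 + 650.76 = 2152.58
link = 2431.32/2152.58 = 1.129491
Link Period 1→Period 2:
ΣP(Period 2)Q(Period 1) = 12.50×152 + 10.21×61 = 1900 + 622.81 = 2522.81
ΣP(Period 1)Q(Period 1) = 14.40×152 + 10.22×61 = 2188.8 + 623.42 = 2812.22
link = 2522.81/2812.22 = 0.897088
Chained index = 100 × 1.129491 × 0.897088 = 101.3253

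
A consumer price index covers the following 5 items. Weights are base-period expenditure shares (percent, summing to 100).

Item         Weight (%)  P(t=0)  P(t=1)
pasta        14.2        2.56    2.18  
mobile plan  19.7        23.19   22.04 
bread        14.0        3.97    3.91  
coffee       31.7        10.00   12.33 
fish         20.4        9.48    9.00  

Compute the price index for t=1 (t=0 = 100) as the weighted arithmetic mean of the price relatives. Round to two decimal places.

103.06

pasta: 14.2 × (2.18/2.56) = 14.2 × 0.851562 = 12.0922
mobile plan: 19.7 × (22.04/23.19) = 19.7 × 0.950410 = 18.7231
bread: 14.0 × (3.91/3.97) = 14.0 × 0.984887 = 13.7884
coffee: 31.7 × (12.33/10.00) = 31.7 × 1.233000 = 39.0861
fish: 20.4 × (9.00/9.48) = 20.4 × 0.949367 = 19.3671
Index = Σ wᵢ·(p₁ᵢ/p₀ᵢ) = 12.0922 + 18.7231 + 13.7884 + 39.0861 + 19.3671 = 103.0569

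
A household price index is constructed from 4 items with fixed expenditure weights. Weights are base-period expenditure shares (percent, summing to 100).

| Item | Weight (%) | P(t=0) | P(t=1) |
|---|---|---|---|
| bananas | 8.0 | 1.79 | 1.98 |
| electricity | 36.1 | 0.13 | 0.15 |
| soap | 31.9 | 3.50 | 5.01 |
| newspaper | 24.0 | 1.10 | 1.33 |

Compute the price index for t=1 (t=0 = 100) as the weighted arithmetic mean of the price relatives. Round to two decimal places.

125.18

bananas: 8.0 × (1.98/1.79) = 8.0 × 1.106145 = 8.8492
electricity: 36.1 × (0.15/0.13) = 36.1 × 1.153846 = 41.6538
soap: 31.9 × (5.01/3.50) = 31.9 × 1.431429 = 45.6626
newspaper: 24.0 × (1.33/1.10) = 24.0 × 1.209091 = 29.0182
Index = Σ wᵢ·(p₁ᵢ/p₀ᵢ) = 8.8492 + 41.6538 + 45.6626 + 29.0182 = 125.1838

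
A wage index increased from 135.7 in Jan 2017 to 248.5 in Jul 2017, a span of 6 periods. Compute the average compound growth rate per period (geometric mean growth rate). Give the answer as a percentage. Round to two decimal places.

10.61%

Growth factor = (248.5/135.7)^(1/6) = (1.831245)^(1/6) = 1.106092
Growth rate = 1.106092 − 1 = 0.106092 = 10.6092%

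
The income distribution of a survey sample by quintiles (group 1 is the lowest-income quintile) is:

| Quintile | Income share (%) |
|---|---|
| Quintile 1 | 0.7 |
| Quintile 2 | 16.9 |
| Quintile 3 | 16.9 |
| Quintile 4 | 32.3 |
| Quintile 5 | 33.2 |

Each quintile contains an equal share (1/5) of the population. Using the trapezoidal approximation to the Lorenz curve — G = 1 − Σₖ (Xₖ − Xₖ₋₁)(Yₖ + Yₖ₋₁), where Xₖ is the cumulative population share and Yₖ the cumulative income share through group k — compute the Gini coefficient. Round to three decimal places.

Cumulative income shares Yₖ: 0.0070, 0.1760, 0.3450, 0.6680, 1.0000
Σ (Xₖ−Xₖ₋₁)(Yₖ+Yₖ₋₁) = (1/5)(0.0070+0.0000) + (1/5)(0.1760+0.0070) + (1/5)(0.3450+0.1760) + (1/5)(0.6680+0.3450) + (1/5)(1.0000+0.6680)
  = 0.0014 + 0.0366 + 0.1042 + 0.2026 + 0.3336 = 0.6784
G = 1 − 0.6784 = 0.3216

0.322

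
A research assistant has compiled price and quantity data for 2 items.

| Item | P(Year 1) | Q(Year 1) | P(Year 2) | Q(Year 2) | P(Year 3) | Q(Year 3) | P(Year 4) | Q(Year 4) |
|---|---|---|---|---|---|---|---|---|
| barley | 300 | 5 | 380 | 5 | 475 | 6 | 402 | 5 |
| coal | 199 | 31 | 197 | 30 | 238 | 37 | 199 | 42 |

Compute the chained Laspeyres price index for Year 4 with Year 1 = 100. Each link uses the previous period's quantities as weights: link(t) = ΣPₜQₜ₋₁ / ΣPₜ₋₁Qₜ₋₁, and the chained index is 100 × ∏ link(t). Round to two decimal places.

Link Year 1→Year 2:
ΣP(Year 2)Q(Year 1) = 380×5 + 197×31 = 1900 + 6107 = 8007
ΣP(Year 1)Q(Year 1) = 300×5 + 199×31 = 1500 + 6169 = 7669
link = 8007/7669 = 1.044074
Link Year 2→Year 3:
ΣP(Year 3)Q(Year 2) = 475×5 + 238×30 = 2375 + 7140 = 9515
ΣP(Year 2)Q(Year 2) = 380×5 + 197×30 = 1900 + 5910 = 7810
link = 9515/7810 = 1.218310
Link Year 3→Year 4:
ΣP(Year 4)Q(Year 3) = 402×6 + 199×37 = 2412 + 7363 = 9775
ΣP(Year 3)Q(Year 3) = 475×6 + 238×37 = 2850 + 8806 = 11656
link = 9775/11656 = 0.838624
Chained index = 100 × 1.044074 × 1.218310 × 0.838624 = 106.6734

106.67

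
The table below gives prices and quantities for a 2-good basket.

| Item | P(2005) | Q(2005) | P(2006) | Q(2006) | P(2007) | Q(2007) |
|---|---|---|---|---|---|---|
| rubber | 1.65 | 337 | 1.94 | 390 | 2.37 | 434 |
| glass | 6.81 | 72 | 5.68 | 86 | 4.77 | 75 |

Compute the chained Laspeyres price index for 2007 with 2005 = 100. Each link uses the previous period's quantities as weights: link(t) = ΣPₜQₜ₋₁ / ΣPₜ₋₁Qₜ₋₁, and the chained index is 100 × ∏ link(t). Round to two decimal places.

Link 2005→2006:
ΣP(2006)Q(2005) = 1.94×337 + 5.68×72 = 653.78 + 408.96 = 1062.74
ΣP(2005)Q(2005) = 1.65×337 + 6.81×72 = 556.05 + 490.32 = 1046.37
link = 1062.74/1046.37 = 1.015645
Link 2006→2007:
ΣP(2007)Q(2006) = 2.37×390 + 4.77×86 = 924.3 + 410.22 = 1334.52
ΣP(2006)Q(2006) = 1.94×390 + 5.68×86 = 756.6 + 488.48 = 1245.08
link = 1334.52/1245.08 = 1.071835
Chained index = 100 × 1.015645 × 1.071835 = 108.8603

108.86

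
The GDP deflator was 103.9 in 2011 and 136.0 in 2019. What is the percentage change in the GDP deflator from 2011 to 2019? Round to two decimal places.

Change = (136.0 − 103.9) / 103.9 × 100
       = 32.1 / 103.9 × 100 = 30.8951%

30.90%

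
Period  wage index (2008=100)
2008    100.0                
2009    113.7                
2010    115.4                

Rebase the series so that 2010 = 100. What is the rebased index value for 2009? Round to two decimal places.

98.53

Rebased(2009) = 113.7 / 115.4 × 100 = 98.5269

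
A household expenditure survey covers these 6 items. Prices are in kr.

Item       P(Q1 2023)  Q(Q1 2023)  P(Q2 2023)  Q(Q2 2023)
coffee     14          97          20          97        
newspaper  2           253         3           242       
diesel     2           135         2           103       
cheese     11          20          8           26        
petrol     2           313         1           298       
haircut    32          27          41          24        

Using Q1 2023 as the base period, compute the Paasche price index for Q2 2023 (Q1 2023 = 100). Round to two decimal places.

Paasche price index uses current-period quantities as weights.
ΣP(Q2 2023)·Q(Q2 2023) = 20×97 + 3×242 + 2×103 + 8×26 + 1×298 + 41×24 = 1940 + 726 + 206 + 208 + 298 + 984 = 4362
ΣP(Q1 2023)·Q(Q2 2023) = 14×97 + 2×242 + 2×103 + 11×26 + 2×298 + 32×24 = 1358 + 484 + 206 + 286 + 596 + 768 = 3698
Index = 4362 / 3698 × 100 = 117.9557

117.96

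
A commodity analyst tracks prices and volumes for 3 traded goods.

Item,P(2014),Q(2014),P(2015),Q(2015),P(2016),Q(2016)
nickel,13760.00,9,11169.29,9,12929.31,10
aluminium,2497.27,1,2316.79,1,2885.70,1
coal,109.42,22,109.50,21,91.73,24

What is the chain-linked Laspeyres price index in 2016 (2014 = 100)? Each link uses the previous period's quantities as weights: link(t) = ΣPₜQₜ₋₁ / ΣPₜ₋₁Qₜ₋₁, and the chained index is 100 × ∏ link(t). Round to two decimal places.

Link 2014→2015:
ΣP(2015)Q(2014) = 11169.29×9 + 2316.79×1 + 109.50×22 = 100523.61 + 2316.79 + 2409 = 105249.4
ΣP(2014)Q(2014) = 13760.00×9 + 2497.27×1 + 109.42×22 = 123840 + 2497.27 + 2407.24 = 128744.51
link = 105249.4/128744.51 = 0.817506
Link 2015→2016:
ΣP(2016)Q(2015) = 12929.31×9 + 2885.70×1 + 91.73×21 = 116363.79 + 2885.7 + 1926.33 = 121175.82
ΣP(2015)Q(2015) = 11169.29×9 + 2316.79×1 + 109.50×21 = 100523.61 + 2316.79 + 2299.5 = 105139.9
link = 121175.82/105139.9 = 1.152520
Chained index = 100 × 0.817506 × 1.152520 = 94.2192

94.22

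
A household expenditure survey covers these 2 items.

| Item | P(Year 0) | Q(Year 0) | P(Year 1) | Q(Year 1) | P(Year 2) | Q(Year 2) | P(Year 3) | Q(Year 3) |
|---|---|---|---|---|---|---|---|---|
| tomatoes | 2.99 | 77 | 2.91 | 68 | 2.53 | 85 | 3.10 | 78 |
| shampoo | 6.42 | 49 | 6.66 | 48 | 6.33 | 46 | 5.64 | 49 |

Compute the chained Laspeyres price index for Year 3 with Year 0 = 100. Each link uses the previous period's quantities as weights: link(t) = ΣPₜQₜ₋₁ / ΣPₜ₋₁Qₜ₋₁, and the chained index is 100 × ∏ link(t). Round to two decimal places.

Link Year 0→Year 1:
ΣP(Year 1)Q(Year 0) = 2.91×77 + 6.66×49 = 224.07 + 326.34 = 550.41
ΣP(Year 0)Q(Year 0) = 2.99×77 + 6.42×49 = 230.23 + 314.58 = 544.81
link = 550.41/544.81 = 1.010279
Link Year 1→Year 2:
ΣP(Year 2)Q(Year 1) = 2.53×68 + 6.33×48 = 172.04 + 303.84 = 475.88
ΣP(Year 1)Q(Year 1) = 2.91×68 + 6.66×48 = 197.88 + 319.68 = 517.56
link = 475.88/517.56 = 0.919468
Link Year 2→Year 3:
ΣP(Year 3)Q(Year 2) = 3.10×85 + 5.64×46 = 263.5 + 259.44 = 522.94
ΣP(Year 2)Q(Year 2) = 2.53×85 + 6.33×46 = 215.05 + 291.18 = 506.23
link = 522.94/506.23 = 1.033009
Chained index = 100 × 1.010279 × 0.919468 × 1.033009 = 95.9582

95.96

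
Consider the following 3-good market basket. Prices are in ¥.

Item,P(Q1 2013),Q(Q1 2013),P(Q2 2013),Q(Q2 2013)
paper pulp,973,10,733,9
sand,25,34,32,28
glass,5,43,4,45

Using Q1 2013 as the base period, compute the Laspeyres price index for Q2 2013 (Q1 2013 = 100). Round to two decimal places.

Laspeyres price index uses base-period quantities as weights.
ΣP(Q2 2013)·Q(Q1 2013) = 733×10 + 32×34 + 4×43 = 7330 + 1088 + 172 = 8590
ΣP(Q1 2013)·Q(Q1 2013) = 973×10 + 25×34 + 5×43 = 9730 + 850 + 215 = 10795
Index = 8590 / 10795 × 100 = 79.5739

79.57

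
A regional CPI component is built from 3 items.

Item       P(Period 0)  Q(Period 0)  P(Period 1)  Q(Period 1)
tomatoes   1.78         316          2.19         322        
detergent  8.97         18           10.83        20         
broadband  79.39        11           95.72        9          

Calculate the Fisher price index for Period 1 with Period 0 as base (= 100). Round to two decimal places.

Laspeyres component (base-period weights):
ΣP(Period 1)Q(Period 0) = 2.19×316 + 10.83×18 + 95.72×11 = 692.04 + 194.94 + 1052.92 = 1939.9
ΣP(Period 0)Q(Period 0) = 1.78×316 + 8.97×18 + 79.39×11 = 562.48 + 161.46 + 873.29 = 1597.23
L = 1939.9 / 1597.23 × 100 = 121.4540
Paasche component (current-period weights):
ΣP(Period 1)Q(Period 1) = 2.19×322 + 10.83×20 + 95.72×9 = 705.18 + 216.6 + 861.48 = 1783.26
ΣP(Period 0)Q(Period 1) = 1.78×322 + 8.97×20 + 79.39×9 = 573.16 + 179.4 + 714.51 = 1467.07
P = 1783.26 / 1467.07 × 100 = 121.5525
Fisher = √(L × P) = √(121.4540 × 121.5525) = 121.5032

121.50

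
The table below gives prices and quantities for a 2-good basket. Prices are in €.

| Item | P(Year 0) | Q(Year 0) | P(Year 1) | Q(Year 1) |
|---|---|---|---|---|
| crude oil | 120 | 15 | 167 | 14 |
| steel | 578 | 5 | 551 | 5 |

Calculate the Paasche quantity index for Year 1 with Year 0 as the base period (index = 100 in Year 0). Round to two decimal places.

96.83

Paasche quantity index uses current-period prices as weights.
ΣP(Year 1)·Q(Year 1) = 167×14 + 551×5 = 2338 + 2755 = 5093
ΣP(Year 1)·Q(Year 0) = 167×15 + 551×5 = 2505 + 2755 = 5260
Index = 5093 / 5260 × 100 = 96.8251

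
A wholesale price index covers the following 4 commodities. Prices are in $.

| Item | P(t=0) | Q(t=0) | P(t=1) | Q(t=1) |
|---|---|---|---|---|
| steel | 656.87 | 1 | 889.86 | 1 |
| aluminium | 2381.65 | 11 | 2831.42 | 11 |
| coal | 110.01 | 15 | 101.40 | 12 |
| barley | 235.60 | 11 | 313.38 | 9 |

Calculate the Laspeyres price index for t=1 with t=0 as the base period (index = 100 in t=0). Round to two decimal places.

Laspeyres price index uses base-period quantities as weights.
ΣP(t=1)·Q(t=0) = 889.86×1 + 2831.42×11 + 101.40×15 + 313.38×11 = 889.86 + 31145.62 + 1521 + 3447.18 = 37003.66
ΣP(t=0)·Q(t=0) = 656.87×1 + 2381.65×11 + 110.01×15 + 235.60×11 = 656.87 + 26198.15 + 1650.15 + 2591.6 = 31096.77
Index = 37003.66 / 31096.77 × 100 = 118.9952

119.00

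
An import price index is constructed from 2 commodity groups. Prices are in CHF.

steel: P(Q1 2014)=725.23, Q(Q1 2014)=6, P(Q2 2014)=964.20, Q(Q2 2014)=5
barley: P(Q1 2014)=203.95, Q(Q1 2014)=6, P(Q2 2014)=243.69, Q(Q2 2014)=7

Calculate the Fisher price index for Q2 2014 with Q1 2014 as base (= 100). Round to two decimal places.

Laspeyres component (base-period weights):
ΣP(Q2 2014)Q(Q1 2014) = 964.20×6 + 243.69×6 = 5785.2 + 1462.14 = 7247.34
ΣP(Q1 2014)Q(Q1 2014) = 725.23×6 + 203.95×6 = 4351.38 + 1223.7 = 5575.08
L = 7247.34 / 5575.08 × 100 = 129.9953
Paasche component (current-period weights):
ΣP(Q2 2014)Q(Q2 2014) = 964.20×5 + 243.69×7 = 4821 + 1705.83 = 6526.83
ΣP(Q1 2014)Q(Q2 2014) = 725.23×5 + 203.95×7 = 3626.15 + 1427.65 = 5053.8
P = 6526.83 / 5053.8 × 100 = 129.1470
Fisher = √(L × P) = √(129.9953 × 129.1470) = 129.5704

129.57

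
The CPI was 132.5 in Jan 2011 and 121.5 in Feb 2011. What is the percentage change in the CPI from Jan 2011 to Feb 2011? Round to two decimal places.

-8.30%

Change = (121.5 − 132.5) / 132.5 × 100
       = -11.0 / 132.5 × 100 = -8.3019%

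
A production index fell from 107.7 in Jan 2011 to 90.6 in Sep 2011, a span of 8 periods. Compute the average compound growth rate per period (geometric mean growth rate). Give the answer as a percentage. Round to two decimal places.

-2.14%

Growth factor = (90.6/107.7)^(1/8) = (0.841226)^(1/8) = 0.978620
Growth rate = 0.978620 − 1 = -0.021380 = -2.1380%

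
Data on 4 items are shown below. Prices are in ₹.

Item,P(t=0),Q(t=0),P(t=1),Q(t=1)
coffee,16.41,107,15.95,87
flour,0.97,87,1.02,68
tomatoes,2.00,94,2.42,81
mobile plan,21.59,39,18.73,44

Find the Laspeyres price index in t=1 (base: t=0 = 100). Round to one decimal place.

95.9

Laspeyres price index uses base-period quantities as weights.
ΣP(t=1)·Q(t=0) = 15.95×107 + 1.02×87 + 2.42×94 + 18.73×39 = 1706.65 + 88.74 + 227.48 + 730.47 = 2753.34
ΣP(t=0)·Q(t=0) = 16.41×107 + 0.97×87 + 2.00×94 + 21.59×39 = 1755.87 + 84.39 + 188 + 842.01 = 2870.27
Index = 2753.34 / 2870.27 × 100 = 95.9262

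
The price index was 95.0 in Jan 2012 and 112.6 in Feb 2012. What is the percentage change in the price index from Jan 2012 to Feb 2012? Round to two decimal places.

18.53%

Change = (112.6 − 95.0) / 95.0 × 100
       = 17.6 / 95.0 × 100 = 18.5263%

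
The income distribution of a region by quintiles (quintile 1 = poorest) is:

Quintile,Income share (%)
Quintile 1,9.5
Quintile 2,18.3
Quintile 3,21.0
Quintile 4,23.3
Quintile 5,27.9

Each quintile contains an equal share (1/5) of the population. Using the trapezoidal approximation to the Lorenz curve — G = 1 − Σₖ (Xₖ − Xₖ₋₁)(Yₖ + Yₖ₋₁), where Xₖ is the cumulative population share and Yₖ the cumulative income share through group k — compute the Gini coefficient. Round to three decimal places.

Cumulative income shares Yₖ: 0.0950, 0.2780, 0.4880, 0.7210, 1.0000
Σ (Xₖ−Xₖ₋₁)(Yₖ+Yₖ₋₁) = (1/5)(0.0950+0.0000) + (1/5)(0.2780+0.0950) + (1/5)(0.4880+0.2780) + (1/5)(0.7210+0.4880) + (1/5)(1.0000+0.7210)
  = 0.0190 + 0.0746 + 0.1532 + 0.2418 + 0.3442 = 0.8328
G = 1 − 0.8328 = 0.1672

0.167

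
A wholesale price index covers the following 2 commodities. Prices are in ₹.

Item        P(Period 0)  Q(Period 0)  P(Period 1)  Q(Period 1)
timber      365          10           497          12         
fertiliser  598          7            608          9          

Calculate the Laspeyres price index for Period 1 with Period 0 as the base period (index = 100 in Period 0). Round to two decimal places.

117.74

Laspeyres price index uses base-period quantities as weights.
ΣP(Period 1)·Q(Period 0) = 497×10 + 608×7 = 4970 + 4256 = 9226
ΣP(Period 0)·Q(Period 0) = 365×10 + 598×7 = 3650 + 4186 = 7836
Index = 9226 / 7836 × 100 = 117.7386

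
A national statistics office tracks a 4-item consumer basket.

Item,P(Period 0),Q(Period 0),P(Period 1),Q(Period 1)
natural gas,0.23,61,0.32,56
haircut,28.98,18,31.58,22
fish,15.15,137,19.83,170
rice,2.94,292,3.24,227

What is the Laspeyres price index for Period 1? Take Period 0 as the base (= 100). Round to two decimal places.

Laspeyres price index uses base-period quantities as weights.
ΣP(Period 1)·Q(Period 0) = 0.32×61 + 31.58×18 + 19.83×137 + 3.24×292 = 19.52 + 568.44 + 2716.71 + 946.08 = 4250.75
ΣP(Period 0)·Q(Period 0) = 0.23×61 + 28.98×18 + 15.15×137 + 2.94×292 = 14.03 + 521.64 + 2075.55 + 858.48 = 3469.7
Index = 4250.75 / 3469.7 × 100 = 122.5106

122.51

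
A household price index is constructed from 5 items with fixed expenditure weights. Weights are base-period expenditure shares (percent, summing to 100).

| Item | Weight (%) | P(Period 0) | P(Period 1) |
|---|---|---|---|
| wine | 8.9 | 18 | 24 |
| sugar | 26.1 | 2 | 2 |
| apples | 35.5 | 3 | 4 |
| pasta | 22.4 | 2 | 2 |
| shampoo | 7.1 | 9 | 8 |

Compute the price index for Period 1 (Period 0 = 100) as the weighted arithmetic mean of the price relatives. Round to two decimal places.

wine: 8.9 × (24/18) = 8.9 × 1.333333 = 11.8667
sugar: 26.1 × (2/2) = 26.1 × 1.000000 = 26.1000
apples: 35.5 × (4/3) = 35.5 × 1.333333 = 47.3333
pasta: 22.4 × (2/2) = 22.4 × 1.000000 = 22.4000
shampoo: 7.1 × (8/9) = 7.1 × 0.888889 = 6.3111
Index = Σ wᵢ·(p₁ᵢ/p₀ᵢ) = 11.8667 + 26.1000 + 47.3333 + 22.4000 + 6.3111 = 114.0111

114.01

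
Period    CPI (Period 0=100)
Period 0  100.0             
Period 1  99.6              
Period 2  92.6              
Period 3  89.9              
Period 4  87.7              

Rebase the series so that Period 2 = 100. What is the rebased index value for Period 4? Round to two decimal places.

94.71

Rebased(Period 4) = 87.7 / 92.6 × 100 = 94.7084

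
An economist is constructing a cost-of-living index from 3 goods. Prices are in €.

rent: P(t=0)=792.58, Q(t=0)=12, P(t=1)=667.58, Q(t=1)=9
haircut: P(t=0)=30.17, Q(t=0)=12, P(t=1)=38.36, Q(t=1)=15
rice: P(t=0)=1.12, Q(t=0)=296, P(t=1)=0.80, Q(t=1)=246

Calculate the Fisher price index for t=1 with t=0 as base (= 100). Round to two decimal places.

85.79

Laspeyres component (base-period weights):
ΣP(t=1)Q(t=0) = 667.58×12 + 38.36×12 + 0.80×296 = 8010.96 + 460.32 + 236.8 = 8708.08
ΣP(t=0)Q(t=0) = 792.58×12 + 30.17×12 + 1.12×296 = 9510.96 + 362.04 + 331.52 = 10204.52
L = 8708.08 / 10204.52 × 100 = 85.3355
Paasche component (current-period weights):
ΣP(t=1)Q(t=1) = 667.58×9 + 38.36×15 + 0.80×246 = 6008.22 + 575.4 + 196.8 = 6780.42
ΣP(t=0)Q(t=1) = 792.58×9 + 30.17×15 + 1.12×246 = 7133.22 + 452.55 + 275.52 = 7861.29
P = 6780.42 / 7861.29 × 100 = 86.2507
Fisher = √(L × P) = √(85.3355 × 86.2507) = 85.7919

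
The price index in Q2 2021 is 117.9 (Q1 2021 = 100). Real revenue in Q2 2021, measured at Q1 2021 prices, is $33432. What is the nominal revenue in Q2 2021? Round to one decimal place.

39416.3

Nominal = Real × (Index/100) = 33432 × (117.9/100)
        = 33432 × 1.179 = 39416.3280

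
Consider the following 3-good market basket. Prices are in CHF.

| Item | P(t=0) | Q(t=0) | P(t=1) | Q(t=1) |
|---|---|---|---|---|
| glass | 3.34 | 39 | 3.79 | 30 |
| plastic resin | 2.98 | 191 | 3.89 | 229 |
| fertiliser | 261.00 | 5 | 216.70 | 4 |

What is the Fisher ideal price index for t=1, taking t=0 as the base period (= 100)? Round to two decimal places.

100.45

Laspeyres component (base-period weights):
ΣP(t=1)Q(t=0) = 3.79×39 + 3.89×191 + 216.70×5 = 147.81 + 742.99 + 1083.5 = 1974.3
ΣP(t=0)Q(t=0) = 3.34×39 + 2.98×191 + 261.00×5 = 130.26 + 569.18 + 1305 = 2004.44
L = 1974.3 / 2004.44 × 100 = 98.4963
Paasche component (current-period weights):
ΣP(t=1)Q(t=1) = 3.79×30 + 3.89×229 + 216.70×4 = 113.7 + 890.81 + 866.8 = 1871.31
ΣP(t=0)Q(t=1) = 3.34×30 + 2.98×229 + 261.00×4 = 100.2 + 682.42 + 1044 = 1826.62
P = 1871.31 / 1826.62 × 100 = 102.4466
Fisher = √(L × P) = √(98.4963 × 102.4466) = 100.4521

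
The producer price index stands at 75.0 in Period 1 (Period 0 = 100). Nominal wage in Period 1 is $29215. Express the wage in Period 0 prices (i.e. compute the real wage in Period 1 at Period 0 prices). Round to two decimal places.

Real = Nominal ÷ (Index/100) = 29215 ÷ (75.0/100)
     = 29215 ÷ 0.750 = 38953.3333

38953.33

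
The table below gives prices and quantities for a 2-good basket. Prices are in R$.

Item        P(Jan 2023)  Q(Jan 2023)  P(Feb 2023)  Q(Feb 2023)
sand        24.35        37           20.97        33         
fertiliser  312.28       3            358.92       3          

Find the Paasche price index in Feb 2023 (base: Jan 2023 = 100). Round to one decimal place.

Paasche price index uses current-period quantities as weights.
ΣP(Feb 2023)·Q(Feb 2023) = 20.97×33 + 358.92×3 = 692.01 + 1076.76 = 1768.77
ΣP(Jan 2023)·Q(Feb 2023) = 24.35×33 + 312.28×3 = 803.55 + 936.84 = 1740.39
Index = 1768.77 / 1740.39 × 100 = 101.6307

101.6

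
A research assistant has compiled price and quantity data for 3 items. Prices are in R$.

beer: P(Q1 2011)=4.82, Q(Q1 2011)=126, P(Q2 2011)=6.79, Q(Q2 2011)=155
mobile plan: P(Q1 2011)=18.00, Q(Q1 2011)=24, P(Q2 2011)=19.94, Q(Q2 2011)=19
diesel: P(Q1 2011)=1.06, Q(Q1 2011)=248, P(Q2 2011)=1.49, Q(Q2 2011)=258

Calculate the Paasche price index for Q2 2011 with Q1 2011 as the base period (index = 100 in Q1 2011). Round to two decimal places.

133.26

Paasche price index uses current-period quantities as weights.
ΣP(Q2 2011)·Q(Q2 2011) = 6.79×155 + 19.94×19 + 1.49×258 = 1052.45 + 378.86 + 384.42 = 1815.73
ΣP(Q1 2011)·Q(Q2 2011) = 4.82×155 + 18.00×19 + 1.06×258 = 747.1 + 342 + 273.48 = 1362.58
Index = 1815.73 / 1362.58 × 100 = 133.2568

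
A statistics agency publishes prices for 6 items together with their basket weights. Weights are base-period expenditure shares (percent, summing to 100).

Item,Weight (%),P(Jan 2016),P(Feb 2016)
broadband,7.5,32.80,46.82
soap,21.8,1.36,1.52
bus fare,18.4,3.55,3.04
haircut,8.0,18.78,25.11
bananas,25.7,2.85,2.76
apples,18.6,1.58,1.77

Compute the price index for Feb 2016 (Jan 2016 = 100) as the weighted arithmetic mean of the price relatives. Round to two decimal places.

broadband: 7.5 × (46.82/32.80) = 7.5 × 1.427439 = 10.7058
soap: 21.8 × (1.52/1.36) = 21.8 × 1.117647 = 24.3647
bus fare: 18.4 × (3.04/3.55) = 18.4 × 0.856338 = 15.7566
haircut: 8.0 × (25.11/18.78) = 8.0 × 1.337061 = 10.6965
bananas: 25.7 × (2.76/2.85) = 25.7 × 0.968421 = 24.8884
apples: 18.6 × (1.77/1.58) = 18.6 × 1.120253 = 20.8367
Index = Σ wᵢ·(p₁ᵢ/p₀ᵢ) = 10.7058 + 24.3647 + 15.7566 + 10.6965 + 24.8884 + 20.8367 = 107.2487

107.25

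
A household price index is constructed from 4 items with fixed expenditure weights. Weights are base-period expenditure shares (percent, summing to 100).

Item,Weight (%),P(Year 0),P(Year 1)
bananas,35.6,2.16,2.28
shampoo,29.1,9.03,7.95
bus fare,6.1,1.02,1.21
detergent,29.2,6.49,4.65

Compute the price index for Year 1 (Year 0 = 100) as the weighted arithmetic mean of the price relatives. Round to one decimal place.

91.4

bananas: 35.6 × (2.28/2.16) = 35.6 × 1.055556 = 37.5778
shampoo: 29.1 × (7.95/9.03) = 29.1 × 0.880399 = 25.6196
bus fare: 6.1 × (1.21/1.02) = 6.1 × 1.186275 = 7.2363
detergent: 29.2 × (4.65/6.49) = 29.2 × 0.716487 = 20.9214
Index = Σ wᵢ·(p₁ᵢ/p₀ᵢ) = 37.5778 + 25.6196 + 7.2363 + 20.9214 = 91.3551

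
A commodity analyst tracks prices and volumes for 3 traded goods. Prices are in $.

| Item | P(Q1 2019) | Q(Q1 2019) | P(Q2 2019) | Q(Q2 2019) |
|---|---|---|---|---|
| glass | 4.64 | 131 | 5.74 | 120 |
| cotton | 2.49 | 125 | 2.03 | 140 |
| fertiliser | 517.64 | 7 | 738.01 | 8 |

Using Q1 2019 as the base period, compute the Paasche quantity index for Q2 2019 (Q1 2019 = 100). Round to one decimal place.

111.4

Paasche quantity index uses current-period prices as weights.
ΣP(Q2 2019)·Q(Q2 2019) = 5.74×120 + 2.03×140 + 738.01×8 = 688.8 + 284.2 + 5904.08 = 6877.08
ΣP(Q2 2019)·Q(Q1 2019) = 5.74×131 + 2.03×125 + 738.01×7 = 751.94 + 253.75 + 5166.07 = 6171.76
Index = 6877.08 / 6171.76 × 100 = 111.4282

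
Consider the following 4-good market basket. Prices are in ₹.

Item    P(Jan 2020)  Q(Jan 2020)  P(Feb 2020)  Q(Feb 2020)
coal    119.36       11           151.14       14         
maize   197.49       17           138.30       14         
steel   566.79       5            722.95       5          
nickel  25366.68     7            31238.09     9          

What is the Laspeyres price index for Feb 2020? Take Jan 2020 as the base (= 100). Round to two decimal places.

122.27

Laspeyres price index uses base-period quantities as weights.
ΣP(Feb 2020)·Q(Jan 2020) = 151.14×11 + 138.30×17 + 722.95×5 + 31238.09×7 = 1662.54 + 2351.1 + 3614.75 + 218666.63 = 226295.02
ΣP(Jan 2020)·Q(Jan 2020) = 119.36×11 + 197.49×17 + 566.79×5 + 25366.68×7 = 1312.96 + 3357.33 + 2833.95 + 177566.76 = 185071
Index = 226295.02 / 185071 × 100 = 122.2747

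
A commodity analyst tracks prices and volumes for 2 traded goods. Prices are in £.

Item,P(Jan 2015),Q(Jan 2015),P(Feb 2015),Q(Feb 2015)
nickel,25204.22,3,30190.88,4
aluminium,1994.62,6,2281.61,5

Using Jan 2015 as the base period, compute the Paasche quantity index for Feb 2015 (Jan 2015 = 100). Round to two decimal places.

Paasche quantity index uses current-period prices as weights.
ΣP(Feb 2015)·Q(Feb 2015) = 30190.88×4 + 2281.61×5 = 120763.52 + 11408.05 = 132171.57
ΣP(Feb 2015)·Q(Jan 2015) = 30190.88×3 + 2281.61×6 = 90572.64 + 13689.66 = 104262.3
Index = 132171.57 / 104262.3 × 100 = 126.7683

126.77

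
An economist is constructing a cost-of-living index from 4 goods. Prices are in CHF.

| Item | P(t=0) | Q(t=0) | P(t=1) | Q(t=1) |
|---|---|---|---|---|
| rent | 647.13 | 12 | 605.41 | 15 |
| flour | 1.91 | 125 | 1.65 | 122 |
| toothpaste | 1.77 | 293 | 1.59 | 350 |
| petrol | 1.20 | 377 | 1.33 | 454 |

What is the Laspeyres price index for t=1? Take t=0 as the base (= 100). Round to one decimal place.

Laspeyres price index uses base-period quantities as weights.
ΣP(t=1)·Q(t=0) = 605.41×12 + 1.65×125 + 1.59×293 + 1.33×377 = 7264.92 + 206.25 + 465.87 + 501.41 = 8438.45
ΣP(t=0)·Q(t=0) = 647.13×12 + 1.91×125 + 1.77×293 + 1.20×377 = 7765.56 + 238.75 + 518.61 + 452.4 = 8975.32
Index = 8438.45 / 8975.32 × 100 = 94.0184

94.0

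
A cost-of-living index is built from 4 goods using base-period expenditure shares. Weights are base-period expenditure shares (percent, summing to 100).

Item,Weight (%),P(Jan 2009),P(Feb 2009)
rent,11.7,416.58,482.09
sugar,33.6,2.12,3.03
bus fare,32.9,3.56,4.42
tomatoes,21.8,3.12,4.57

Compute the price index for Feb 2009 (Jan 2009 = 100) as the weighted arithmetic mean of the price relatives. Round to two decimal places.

rent: 11.7 × (482.09/416.58) = 11.7 × 1.157257 = 13.5399
sugar: 33.6 × (3.03/2.12) = 33.6 × 1.429245 = 48.0226
bus fare: 32.9 × (4.42/3.56) = 32.9 × 1.241573 = 40.8478
tomatoes: 21.8 × (4.57/3.12) = 21.8 × 1.464744 = 31.9314
Index = Σ wᵢ·(p₁ᵢ/p₀ᵢ) = 13.5399 + 48.0226 + 40.8478 + 31.9314 = 134.3417

134.34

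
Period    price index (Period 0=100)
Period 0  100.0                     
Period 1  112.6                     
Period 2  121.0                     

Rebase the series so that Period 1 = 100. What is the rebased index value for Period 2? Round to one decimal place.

107.5

Rebased(Period 2) = 121.0 / 112.6 × 100 = 107.4600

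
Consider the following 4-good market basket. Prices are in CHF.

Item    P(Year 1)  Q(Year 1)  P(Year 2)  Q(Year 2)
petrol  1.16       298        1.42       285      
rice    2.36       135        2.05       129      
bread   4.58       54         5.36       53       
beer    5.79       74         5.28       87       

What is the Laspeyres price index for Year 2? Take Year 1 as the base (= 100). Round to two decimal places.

102.99

Laspeyres price index uses base-period quantities as weights.
ΣP(Year 2)·Q(Year 1) = 1.42×298 + 2.05×135 + 5.36×54 + 5.28×74 = 423.16 + 276.75 + 289.44 + 390.72 = 1380.07
ΣP(Year 1)·Q(Year 1) = 1.16×298 + 2.36×135 + 4.58×54 + 5.79×74 = 345.68 + 318.6 + 247.32 + 428.46 = 1340.06
Index = 1380.07 / 1340.06 × 100 = 102.9857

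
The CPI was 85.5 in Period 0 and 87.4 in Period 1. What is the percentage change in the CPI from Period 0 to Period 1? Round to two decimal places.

2.22%

Change = (87.4 − 85.5) / 85.5 × 100
       = 1.9 / 85.5 × 100 = 2.2222%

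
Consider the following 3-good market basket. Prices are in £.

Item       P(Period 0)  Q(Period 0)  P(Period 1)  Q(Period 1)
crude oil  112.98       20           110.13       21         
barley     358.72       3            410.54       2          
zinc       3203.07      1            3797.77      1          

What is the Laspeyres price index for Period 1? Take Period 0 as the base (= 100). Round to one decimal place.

110.6

Laspeyres price index uses base-period quantities as weights.
ΣP(Period 1)·Q(Period 0) = 110.13×20 + 410.54×3 + 3797.77×1 = 2202.6 + 1231.62 + 3797.77 = 7231.99
ΣP(Period 0)·Q(Period 0) = 112.98×20 + 358.72×3 + 3203.07×1 = 2259.6 + 1076.16 + 3203.07 = 6538.83
Index = 7231.99 / 6538.83 × 100 = 110.6007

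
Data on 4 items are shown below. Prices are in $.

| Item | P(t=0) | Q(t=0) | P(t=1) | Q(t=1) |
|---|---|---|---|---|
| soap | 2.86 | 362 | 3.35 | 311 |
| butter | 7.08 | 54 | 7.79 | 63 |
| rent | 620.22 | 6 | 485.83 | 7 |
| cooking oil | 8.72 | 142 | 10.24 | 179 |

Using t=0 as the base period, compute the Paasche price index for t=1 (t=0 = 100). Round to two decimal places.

93.49

Paasche price index uses current-period quantities as weights.
ΣP(t=1)·Q(t=1) = 3.35×311 + 7.79×63 + 485.83×7 + 10.24×179 = 1041.85 + 490.77 + 3400.81 + 1832.96 = 6766.39
ΣP(t=0)·Q(t=1) = 2.86×311 + 7.08×63 + 620.22×7 + 8.72×179 = 889.46 + 446.04 + 4341.54 + 1560.88 = 7237.92
Index = 6766.39 / 7237.92 × 100 = 93.4853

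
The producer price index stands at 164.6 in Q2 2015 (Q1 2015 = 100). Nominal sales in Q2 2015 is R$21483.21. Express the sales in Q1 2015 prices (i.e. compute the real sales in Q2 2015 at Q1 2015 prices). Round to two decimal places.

Real = Nominal ÷ (Index/100) = 21483.21 ÷ (164.6/100)
     = 21483.21 ÷ 1.646 = 13051.7679

13051.77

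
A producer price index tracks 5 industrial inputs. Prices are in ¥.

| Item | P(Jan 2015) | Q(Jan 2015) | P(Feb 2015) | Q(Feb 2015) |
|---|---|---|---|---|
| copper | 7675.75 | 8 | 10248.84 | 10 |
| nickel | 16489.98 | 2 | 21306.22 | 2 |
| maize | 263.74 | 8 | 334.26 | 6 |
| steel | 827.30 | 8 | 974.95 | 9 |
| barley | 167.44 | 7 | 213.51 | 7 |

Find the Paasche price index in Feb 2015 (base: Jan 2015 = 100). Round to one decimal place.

131.2

Paasche price index uses current-period quantities as weights.
ΣP(Feb 2015)·Q(Feb 2015) = 10248.84×10 + 21306.22×2 + 334.26×6 + 974.95×9 + 213.51×7 = 102488.4 + 42612.44 + 2005.56 + 8774.55 + 1494.57 = 157375.52
ΣP(Jan 2015)·Q(Feb 2015) = 7675.75×10 + 16489.98×2 + 263.74×6 + 827.30×9 + 167.44×7 = 76757.5 + 32979.96 + 1582.44 + 7445.7 + 1172.08 = 119937.68
Index = 157375.52 / 119937.68 × 100 = 131.2144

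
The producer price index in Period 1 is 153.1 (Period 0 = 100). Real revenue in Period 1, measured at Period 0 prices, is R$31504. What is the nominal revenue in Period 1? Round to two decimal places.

Nominal = Real × (Index/100) = 31504 × (153.1/100)
        = 31504 × 1.531 = 48232.6240

48232.62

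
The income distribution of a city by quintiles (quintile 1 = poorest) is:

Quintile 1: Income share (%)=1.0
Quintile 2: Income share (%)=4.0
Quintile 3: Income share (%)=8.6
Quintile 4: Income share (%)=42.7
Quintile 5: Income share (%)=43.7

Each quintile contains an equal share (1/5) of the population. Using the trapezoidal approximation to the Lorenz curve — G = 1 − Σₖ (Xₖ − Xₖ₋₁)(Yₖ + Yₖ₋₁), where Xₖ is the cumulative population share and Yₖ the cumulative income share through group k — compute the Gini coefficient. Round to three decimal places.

Cumulative income shares Yₖ: 0.0100, 0.0500, 0.1360, 0.5630, 1.0000
Σ (Xₖ−Xₖ₋₁)(Yₖ+Yₖ₋₁) = (1/5)(0.0100+0.0000) + (1/5)(0.0500+0.0100) + (1/5)(0.1360+0.0500) + (1/5)(0.5630+0.1360) + (1/5)(1.0000+0.5630)
  = 0.0020 + 0.0120 + 0.0372 + 0.1398 + 0.3126 = 0.5036
G = 1 − 0.5036 = 0.4964

0.496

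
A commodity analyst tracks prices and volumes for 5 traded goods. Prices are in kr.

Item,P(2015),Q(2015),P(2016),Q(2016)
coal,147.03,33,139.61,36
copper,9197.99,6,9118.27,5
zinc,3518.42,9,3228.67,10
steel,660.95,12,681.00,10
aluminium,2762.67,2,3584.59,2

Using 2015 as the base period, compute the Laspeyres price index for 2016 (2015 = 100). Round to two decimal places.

98.62

Laspeyres price index uses base-period quantities as weights.
ΣP(2016)·Q(2015) = 139.61×33 + 9118.27×6 + 3228.67×9 + 681.00×12 + 3584.59×2 = 4607.13 + 54709.62 + 29058.03 + 8172 + 7169.18 = 103715.96
ΣP(2015)·Q(2015) = 147.03×33 + 9197.99×6 + 3518.42×9 + 660.95×12 + 2762.67×2 = 4851.99 + 55187.94 + 31665.78 + 7931.4 + 5525.34 = 105162.45
Index = 103715.96 / 105162.45 × 100 = 98.6245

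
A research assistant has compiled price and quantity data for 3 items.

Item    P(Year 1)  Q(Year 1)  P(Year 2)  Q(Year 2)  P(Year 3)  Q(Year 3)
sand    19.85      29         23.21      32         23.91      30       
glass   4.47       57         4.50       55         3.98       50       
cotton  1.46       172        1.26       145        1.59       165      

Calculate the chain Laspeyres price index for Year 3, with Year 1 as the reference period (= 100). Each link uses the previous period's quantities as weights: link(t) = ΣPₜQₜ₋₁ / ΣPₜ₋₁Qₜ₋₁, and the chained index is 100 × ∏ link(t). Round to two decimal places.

Link Year 1→Year 2:
ΣP(Year 2)Q(Year 1) = 23.21×29 + 4.50×57 + 1.26×172 = 673.09 + 256.5 + 216.72 = 1146.31
ΣP(Year 1)Q(Year 1) = 19.85×29 + 4.47×57 + 1.46×172 = 575.65 + 254.79 + 251.12 = 1081.56
link = 1146.31/1081.56 = 1.059867
Link Year 2→Year 3:
ΣP(Year 3)Q(Year 2) = 23.91×32 + 3.98×55 + 1.59×145 = 765.12 + 218.9 + 230.55 = 1214.57
ΣP(Year 2)Q(Year 2) = 23.21×32 + 4.50×55 + 1.26×145 = 742.72 + 247.5 + 182.7 = 1172.92
link = 1214.57/1172.92 = 1.035510
Chained index = 100 × 1.059867 × 1.035510 = 109.7503

109.75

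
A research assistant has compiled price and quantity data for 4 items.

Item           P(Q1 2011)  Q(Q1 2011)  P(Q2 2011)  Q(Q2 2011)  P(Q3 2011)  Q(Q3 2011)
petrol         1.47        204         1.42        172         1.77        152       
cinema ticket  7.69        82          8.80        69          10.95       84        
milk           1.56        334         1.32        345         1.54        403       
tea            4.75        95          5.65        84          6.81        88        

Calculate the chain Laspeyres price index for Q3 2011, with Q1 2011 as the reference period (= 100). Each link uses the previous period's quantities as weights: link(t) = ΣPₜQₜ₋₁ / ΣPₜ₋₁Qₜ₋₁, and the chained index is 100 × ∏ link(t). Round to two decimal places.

126.94

Link Q1 2011→Q2 2011:
ΣP(Q2 2011)Q(Q1 2011) = 1.42×204 + 8.80×82 + 1.32×334 + 5.65×95 = 289.68 + 721.6 + 440.88 + 536.75 = 1988.91
ΣP(Q1 2011)Q(Q1 2011) = 1.47×204 + 7.69×82 + 1.56×334 + 4.75×95 = 299.88 + 630.58 + 521.04 + 451.25 = 1902.75
link = 1988.91/1902.75 = 1.045282
Link Q2 2011→Q3 2011:
ΣP(Q3 2011)Q(Q2 2011) = 1.77×172 + 10.95×69 + 1.54×345 + 6.81×84 = 304.44 + 755.55 + 531.3 + 572.04 = 2163.33
ΣP(Q2 2011)Q(Q2 2011) = 1.42×172 + 8.80×69 + 1.32×345 + 5.65×84 = 244.24 + 607.2 + 455.4 + 474.6 = 1781.44
link = 2163.33/1781.44 = 1.214372
Chained index = 100 × 1.045282 × 1.214372 = 126.9360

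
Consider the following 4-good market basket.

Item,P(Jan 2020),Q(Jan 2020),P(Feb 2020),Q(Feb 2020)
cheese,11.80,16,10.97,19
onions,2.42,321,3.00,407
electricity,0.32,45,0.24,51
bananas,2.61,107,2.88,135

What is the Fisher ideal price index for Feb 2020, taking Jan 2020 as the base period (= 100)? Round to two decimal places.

Laspeyres component (base-period weights):
ΣP(Feb 2020)Q(Jan 2020) = 10.97×16 + 3.00×321 + 0.24×45 + 2.88×107 = 175.52 + 963 + 10.8 + 308.16 = 1457.48
ΣP(Jan 2020)Q(Jan 2020) = 11.80×16 + 2.42×321 + 0.32×45 + 2.61×107 = 188.8 + 776.82 + 14.4 + 279.27 = 1259.29
L = 1457.48 / 1259.29 × 100 = 115.7382
Paasche component (current-period weights):
ΣP(Feb 2020)Q(Feb 2020) = 10.97×19 + 3.00×407 + 0.24×51 + 2.88×135 = 208.43 + 1221 + 12.24 + 388.8 = 1830.47
ΣP(Jan 2020)Q(Feb 2020) = 11.80×19 + 2.42×407 + 0.32×51 + 2.61×135 = 224.2 + 984.94 + 16.32 + 352.35 = 1577.81
P = 1830.47 / 1577.81 × 100 = 116.0133
Fisher = √(L × P) = √(115.7382 × 116.0133) = 115.8757

115.88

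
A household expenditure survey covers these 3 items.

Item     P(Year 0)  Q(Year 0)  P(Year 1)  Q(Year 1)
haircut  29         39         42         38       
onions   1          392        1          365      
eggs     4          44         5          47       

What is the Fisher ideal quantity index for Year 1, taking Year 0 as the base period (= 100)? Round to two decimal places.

Laspeyres component (base-period weights):
ΣP(Year 0)Q(Year 1) = 29×38 + 1×365 + 4×47 = 1102 + 365 + 188 = 1655
ΣP(Year 0)Q(Year 0) = 29×39 + 1×392 + 4×44 = 1131 + 392 + 176 = 1699
L = 1655 / 1699 × 100 = 97.4102
Paasche component (current-period weights):
ΣP(Year 1)Q(Year 1) = 42×38 + 1×365 + 5×47 = 1596 + 365 + 235 = 2196
ΣP(Year 1)Q(Year 0) = 42×39 + 1×392 + 5×44 = 1638 + 392 + 220 = 2250
P = 2196 / 2250 × 100 = 97.6000
Fisher = √(L × P) = √(97.4102 × 97.6000) = 97.5051

97.51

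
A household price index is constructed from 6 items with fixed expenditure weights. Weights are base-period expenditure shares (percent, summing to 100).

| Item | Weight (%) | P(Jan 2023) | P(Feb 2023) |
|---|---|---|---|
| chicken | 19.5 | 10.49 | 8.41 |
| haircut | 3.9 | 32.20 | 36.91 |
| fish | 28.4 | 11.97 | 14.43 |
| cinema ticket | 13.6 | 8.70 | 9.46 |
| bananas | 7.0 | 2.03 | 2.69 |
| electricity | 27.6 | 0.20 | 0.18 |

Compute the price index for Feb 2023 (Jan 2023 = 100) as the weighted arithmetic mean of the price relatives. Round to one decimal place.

103.2

chicken: 19.5 × (8.41/10.49) = 19.5 × 0.801716 = 15.6335
haircut: 3.9 × (36.91/32.20) = 3.9 × 1.146273 = 4.4705
fish: 28.4 × (14.43/11.97) = 28.4 × 1.205514 = 34.2366
cinema ticket: 13.6 × (9.46/8.70) = 13.6 × 1.087356 = 14.7880
bananas: 7.0 × (2.69/2.03) = 7.0 × 1.325123 = 9.2759
electricity: 27.6 × (0.18/0.20) = 27.6 × 0.900000 = 24.8400
Index = Σ wᵢ·(p₁ᵢ/p₀ᵢ) = 15.6335 + 4.4705 + 34.2366 + 14.7880 + 9.2759 + 24.8400 = 103.2444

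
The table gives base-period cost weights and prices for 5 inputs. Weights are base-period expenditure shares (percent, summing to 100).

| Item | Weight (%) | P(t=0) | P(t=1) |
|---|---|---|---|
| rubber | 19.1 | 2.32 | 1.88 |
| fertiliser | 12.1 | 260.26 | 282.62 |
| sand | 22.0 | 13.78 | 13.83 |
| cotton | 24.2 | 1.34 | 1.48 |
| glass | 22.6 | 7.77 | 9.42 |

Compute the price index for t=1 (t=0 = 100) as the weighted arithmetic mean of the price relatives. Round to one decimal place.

rubber: 19.1 × (1.88/2.32) = 19.1 × 0.810345 = 15.4776
fertiliser: 12.1 × (282.62/260.26) = 12.1 × 1.085914 = 13.1396
sand: 22.0 × (13.83/13.78) = 22.0 × 1.003628 = 22.0798
cotton: 24.2 × (1.48/1.34) = 24.2 × 1.104478 = 26.7284
glass: 22.6 × (9.42/7.77) = 22.6 × 1.212355 = 27.3992
Index = Σ wᵢ·(p₁ᵢ/p₀ᵢ) = 15.4776 + 13.1396 + 22.0798 + 26.7284 + 27.3992 = 104.8246

104.8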